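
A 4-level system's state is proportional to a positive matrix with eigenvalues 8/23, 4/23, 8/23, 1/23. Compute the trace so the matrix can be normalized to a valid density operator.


tr(M) = sum of eigenvalues
= 8/23 + 4/23 + 8/23 + 1/23
= 21/23
= 0.9130

0.9130


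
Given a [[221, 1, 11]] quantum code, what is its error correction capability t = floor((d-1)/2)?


Code parameters: [[221, 1, 11]], distance d = 11.
Number of correctable errors = floor((d-1)/2)
= floor((11 - 1)/2)
= floor(10/2)
= 5

5


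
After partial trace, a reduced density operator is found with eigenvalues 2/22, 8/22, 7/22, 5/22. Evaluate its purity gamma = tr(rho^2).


tr(rho^2) = sum of eigenvalues squared
= (2/22)^2 + (8/22)^2 + (7/22)^2 + (5/22)^2
= (4 + 64 + 49 + 25) / 484
= 142/484
= 0.2934

0.2934


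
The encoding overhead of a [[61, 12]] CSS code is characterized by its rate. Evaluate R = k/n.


Code rate R = k/n
= 12/61
= 0.1967

0.1967


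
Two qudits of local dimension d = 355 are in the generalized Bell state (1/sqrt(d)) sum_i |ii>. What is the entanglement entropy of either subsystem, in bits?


For a maximally entangled state in d x d:
S = log2(d) = log2(355)
= 8.4717

8.4717


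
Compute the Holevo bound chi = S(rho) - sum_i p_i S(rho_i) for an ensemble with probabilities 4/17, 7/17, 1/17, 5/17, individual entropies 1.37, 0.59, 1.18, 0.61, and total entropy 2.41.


chi = S(rho) - sum_i p_i * S(rho_i)
Weighted entropy = 4/17 * 1.37 + 7/17 * 0.59 + 1/17 * 1.18 + 5/17 * 0.61
= 0.8141
chi = 2.41 - 0.8141
= 1.5959

1.5959


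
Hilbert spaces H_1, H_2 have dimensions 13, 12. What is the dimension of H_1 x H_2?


dim(H_1 x H_2) = 13 * 12
= 156

156


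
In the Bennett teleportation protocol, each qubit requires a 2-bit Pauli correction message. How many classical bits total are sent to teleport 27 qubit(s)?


Quantum teleportation requires 2 classical bits per qubit teleported.
27 qubit(s) -> 2 * 27 = 54 classical bits

54


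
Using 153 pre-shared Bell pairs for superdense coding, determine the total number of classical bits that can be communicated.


Superdense coding allows 2 classical bits per shared entangled pair.
153 pair(s) -> 2 * 153 = 306 classical bits

306


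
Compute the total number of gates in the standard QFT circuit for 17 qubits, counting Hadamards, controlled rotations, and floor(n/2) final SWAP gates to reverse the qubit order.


Hadamard gates: 17
Controlled rotations: n*(n-1)/2 = 17*16/2 = 136
SWAP gates: floor(n/2) = floor(17/2) = 8
Total = 17 + 136 + 8
= 161

161


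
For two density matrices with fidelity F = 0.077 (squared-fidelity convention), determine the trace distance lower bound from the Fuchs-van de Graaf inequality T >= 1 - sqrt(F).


Fuchs-van de Graaf (squared-fidelity convention): 1 - sqrt(F) <= T <= sqrt(1 - F).
Lower bound: T >= 1 - sqrt(F)
sqrt(F) = sqrt(0.077) = 0.2775
T >= 1 - 0.2775
T >= 0.7225

0.7225


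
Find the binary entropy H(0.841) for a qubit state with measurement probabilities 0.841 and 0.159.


S = -p*log2(p) - (1-p)*log2(1-p)
p = 0.8410, 1-p = 0.1590
= -0.8410 * log2(0.8410) - 0.1590 * log2(0.1590)
= -(-0.2101) - (-0.4218)
= 0.6319

0.6319


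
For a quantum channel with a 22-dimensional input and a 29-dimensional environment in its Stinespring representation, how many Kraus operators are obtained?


Tracing out the environment in an orthonormal basis {|i>_E} gives Kraus operators K_i = <i|_E U |0>_E.
Number of Kraus operators = dim(H_env) = d_env
= 29

29


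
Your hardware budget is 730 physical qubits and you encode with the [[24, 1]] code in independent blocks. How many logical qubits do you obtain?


Each code block uses 24 physical qubits for 1 logical qubit(s).
Number of complete blocks = floor(730 / 24) = 30
Logical qubits = 30 * 1
= 30

30


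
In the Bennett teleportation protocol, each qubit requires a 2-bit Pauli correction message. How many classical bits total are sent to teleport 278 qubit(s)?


Quantum teleportation requires 2 classical bits per qubit teleported.
278 qubit(s) -> 2 * 278 = 556 classical bits

556


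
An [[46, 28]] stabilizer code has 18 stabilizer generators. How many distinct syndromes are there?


Each stabilizer generator gives a binary (+1 or -1) measurement outcome.
With 18 independent generators:
Total syndromes = 2^18
= 262144

262144


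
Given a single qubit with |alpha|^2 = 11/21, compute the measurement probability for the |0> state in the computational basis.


|alpha|^2 = 11/21 = 0.5238
|beta|^2 = 1 - 11/21 = 10/21 = 0.4762
P(|0>) = |alpha|^2 = 0.5238

0.5238


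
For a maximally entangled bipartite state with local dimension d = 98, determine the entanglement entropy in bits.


For a maximally entangled state in d x d:
S = log2(d) = log2(98)
= 6.6147

6.6147


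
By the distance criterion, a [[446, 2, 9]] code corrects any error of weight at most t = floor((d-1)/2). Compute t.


Code parameters: [[446, 2, 9]], distance d = 9.
Number of correctable errors = floor((d-1)/2)
= floor((9 - 1)/2)
= floor(8/2)
= 4

4


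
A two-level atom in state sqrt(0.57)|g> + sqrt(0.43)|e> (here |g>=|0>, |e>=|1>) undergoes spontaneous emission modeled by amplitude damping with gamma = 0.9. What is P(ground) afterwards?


For amplitude damping with parameter gamma on state sqrt(a)|0> + sqrt(b)|1>:
alpha^2 = 0.57, beta^2 = 0.43
P(|0>) = alpha^2 + gamma * beta^2
= 0.57 + 0.9 * 0.43
= 0.57 + 0.3870
= 0.9570

0.9570


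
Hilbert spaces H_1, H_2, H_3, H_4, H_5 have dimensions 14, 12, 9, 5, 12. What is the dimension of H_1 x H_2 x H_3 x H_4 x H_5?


dim(H_1 x H_2 x H_3 x H_4 x H_5) = 14 * 12 * 9 * 5 * 12
= 168 * 9 * 5 * 12
= 1512 * 5 * 12
= 7560 * 12
= 90720

90720


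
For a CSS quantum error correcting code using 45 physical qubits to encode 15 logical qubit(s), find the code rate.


Code rate R = k/n
= 15/45
= 0.3333

0.3333


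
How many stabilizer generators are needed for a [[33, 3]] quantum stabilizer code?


For an [[n,k]] stabilizer code:
Number of stabilizer generators = n - k
= 33 - 3
= 30

30


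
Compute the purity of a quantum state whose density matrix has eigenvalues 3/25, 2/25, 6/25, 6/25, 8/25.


tr(rho^2) = sum of eigenvalues squared
= (3/25)^2 + (2/25)^2 + (6/25)^2 + (6/25)^2 + (8/25)^2
= (9 + 4 + 36 + 36 + 64) / 625
= 149/625
= 0.2384

0.2384


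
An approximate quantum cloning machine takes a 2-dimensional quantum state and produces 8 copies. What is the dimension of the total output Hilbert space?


Output space = H^(tensor 8) where dim(H) = 2
dim = 2^8
= 4 (after 2 factors)
= 8 (after 3 factors)
= 16 (after 4 factors)
= 32 (after 5 factors)
= 64 (after 6 factors)
= 128 (after 7 factors)
= 256 (after 8 factors)
= 256

256


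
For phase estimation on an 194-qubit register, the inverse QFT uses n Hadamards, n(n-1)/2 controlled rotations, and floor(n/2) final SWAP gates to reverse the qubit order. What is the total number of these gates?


Hadamard gates: 194
Controlled rotations: n*(n-1)/2 = 194*193/2 = 18721
SWAP gates: floor(n/2) = floor(194/2) = 97
Total = 194 + 18721 + 97
= 19012

19012


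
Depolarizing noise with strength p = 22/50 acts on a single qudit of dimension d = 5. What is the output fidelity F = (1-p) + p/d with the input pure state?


F = (1-p) + p/d
= (1 - 0.4400) + 0.4400/5
= 0.5600 + 0.0880
= 0.6480

0.6480


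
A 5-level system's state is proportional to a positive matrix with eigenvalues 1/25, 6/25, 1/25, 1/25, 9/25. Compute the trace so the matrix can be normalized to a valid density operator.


tr(M) = sum of eigenvalues
= 1/25 + 6/25 + 1/25 + 1/25 + 9/25
= 18/25
= 0.7200

0.7200


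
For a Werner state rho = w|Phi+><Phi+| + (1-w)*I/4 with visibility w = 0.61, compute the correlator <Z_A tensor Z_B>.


|Phi+> = (|00> + |11>)/sqrt(2)
For the pure Bell state, <Z_A Z_B> = +1 (Bell-state Pauli correlator).
The maximally-mixed part I/4 has tr(I/4 * P tensor P) = 0 for any traceless Pauli P.
So <Z_A Z_B>_rho = w * (+1) + (1 - w) * 0
= 0.61 * (+1)
= 0.6100

0.6100


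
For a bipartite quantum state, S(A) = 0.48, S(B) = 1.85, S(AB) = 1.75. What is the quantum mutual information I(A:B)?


I(A:B) = S(A) + S(B) - S(AB)
= 0.48 + 1.85 - 1.75
= 0.5800

0.5800


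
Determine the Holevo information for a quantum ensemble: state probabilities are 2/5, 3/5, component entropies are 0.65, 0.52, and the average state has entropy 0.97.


chi = S(rho) - sum_i p_i * S(rho_i)
Weighted entropy = 2/5 * 0.65 + 3/5 * 0.52
= 0.5720
chi = 0.97 - 0.5720
= 0.3980

0.3980


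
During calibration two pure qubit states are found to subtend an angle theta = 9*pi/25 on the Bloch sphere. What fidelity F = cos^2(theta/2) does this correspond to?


For states separated by angle theta on Bloch sphere:
F = cos^2(theta/2)
theta = 9*pi/25 = 1.1310
theta/2 = 0.5655
cos(theta/2) = 0.8443
F = 0.7129

0.7129


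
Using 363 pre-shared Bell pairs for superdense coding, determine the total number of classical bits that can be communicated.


Superdense coding allows 2 classical bits per shared entangled pair.
363 pair(s) -> 2 * 363 = 726 classical bits

726


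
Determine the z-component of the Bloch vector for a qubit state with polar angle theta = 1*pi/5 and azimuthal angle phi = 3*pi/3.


theta = 0.6283, phi = 3.1416
r_z = cos(theta) = 0.8090

0.8090


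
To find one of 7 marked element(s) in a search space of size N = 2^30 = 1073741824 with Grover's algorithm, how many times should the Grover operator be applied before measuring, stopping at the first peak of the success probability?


After j Grover iterations the success probability is P(j) = sin^2((2j+1)*theta), where sin(theta) = sqrt(k/N).
N = 2^30 = 1073741824, k = 7
sin(theta) = sqrt(k/N) = 8.074192233e-05
theta = arcsin(sqrt(k/N)) = 8.074192242e-05 rad
P(j) reaches its first maximum when (2j+1)*theta is as close as possible to pi/2, i.e. j = round(pi/(4*theta) - 1/2).
pi/(4*theta) - 1/2 = 9726.7661
(For comparison, the common estimate pi/4 * sqrt(N/k) = 9727.2661; the exact maximiser is used here.)
Optimal iterations = 9727

9727


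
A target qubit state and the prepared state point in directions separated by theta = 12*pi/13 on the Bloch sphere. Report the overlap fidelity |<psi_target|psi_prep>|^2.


For states separated by angle theta on Bloch sphere:
F = cos^2(theta/2)
theta = 12*pi/13 = 2.8999
theta/2 = 1.4500
cos(theta/2) = 0.1205
F = 0.0145

0.0145


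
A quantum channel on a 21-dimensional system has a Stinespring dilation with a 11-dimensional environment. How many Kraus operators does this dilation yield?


Tracing out the environment in an orthonormal basis {|i>_E} gives Kraus operators K_i = <i|_E U |0>_E.
Number of Kraus operators = dim(H_env) = d_env
= 11

11


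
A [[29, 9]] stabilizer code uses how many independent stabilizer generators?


For an [[n,k]] stabilizer code:
Number of stabilizer generators = n - k
= 29 - 9
= 20

20


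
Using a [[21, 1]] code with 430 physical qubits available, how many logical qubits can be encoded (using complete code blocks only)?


Each code block uses 21 physical qubits for 1 logical qubit(s).
Number of complete blocks = floor(430 / 21) = 20
Logical qubits = 20 * 1
= 20

20


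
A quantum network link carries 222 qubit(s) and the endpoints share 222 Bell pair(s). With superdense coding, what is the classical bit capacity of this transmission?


Superdense coding allows 2 classical bits per shared entangled pair.
222 pair(s) -> 2 * 222 = 444 classical bits

444


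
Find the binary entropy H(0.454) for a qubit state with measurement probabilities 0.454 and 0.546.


S = -p*log2(p) - (1-p)*log2(1-p)
p = 0.4540, 1-p = 0.5460
= -0.4540 * log2(0.4540) - 0.5460 * log2(0.5460)
= -(-0.5172) - (-0.4767)
= 0.9939

0.9939


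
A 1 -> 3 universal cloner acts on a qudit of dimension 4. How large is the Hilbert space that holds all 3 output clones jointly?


Output space = H^(tensor 3) where dim(H) = 4
dim = 4^3
= 16 (after 2 factors)
= 64 (after 3 factors)
= 64

64


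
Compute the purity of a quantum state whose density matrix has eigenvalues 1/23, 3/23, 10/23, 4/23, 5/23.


tr(rho^2) = sum of eigenvalues squared
= (1/23)^2 + (3/23)^2 + (10/23)^2 + (4/23)^2 + (5/23)^2
= (1 + 9 + 100 + 16 + 25) / 529
= 151/529
= 0.2854

0.2854


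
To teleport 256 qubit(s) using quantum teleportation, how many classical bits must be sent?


Quantum teleportation requires 2 classical bits per qubit teleported.
256 qubit(s) -> 2 * 256 = 512 classical bits

512


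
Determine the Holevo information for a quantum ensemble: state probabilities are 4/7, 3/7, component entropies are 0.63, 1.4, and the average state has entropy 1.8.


chi = S(rho) - sum_i p_i * S(rho_i)
Weighted entropy = 4/7 * 0.63 + 3/7 * 1.4
= 0.9600
chi = 1.8 - 0.9600
= 0.8400

0.8400


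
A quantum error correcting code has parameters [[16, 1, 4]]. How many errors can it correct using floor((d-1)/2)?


Code parameters: [[16, 1, 4]], distance d = 4.
Number of correctable errors = floor((d-1)/2)
= floor((4 - 1)/2)
= floor(3/2)
= 1

1


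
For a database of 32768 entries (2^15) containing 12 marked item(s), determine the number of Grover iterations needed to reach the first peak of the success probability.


After j Grover iterations the success probability is P(j) = sin^2((2j+1)*theta), where sin(theta) = sqrt(k/N).
N = 2^15 = 32768, k = 12
sin(theta) = sqrt(k/N) = 0.01913663862
theta = arcsin(sqrt(k/N)) = 0.01913780682 rad
P(j) reaches its first maximum when (2j+1)*theta is as close as possible to pi/2, i.e. j = round(pi/(4*theta) - 1/2).
pi/(4*theta) - 1/2 = 40.5391
(For comparison, the common estimate pi/4 * sqrt(N/k) = 41.0416; the exact maximiser is used here.)
Optimal iterations = 41

41


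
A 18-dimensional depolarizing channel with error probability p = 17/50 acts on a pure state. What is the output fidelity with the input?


F = (1-p) + p/d
= (1 - 0.3400) + 0.3400/18
= 0.6600 + 0.0189
= 0.6789

0.6789


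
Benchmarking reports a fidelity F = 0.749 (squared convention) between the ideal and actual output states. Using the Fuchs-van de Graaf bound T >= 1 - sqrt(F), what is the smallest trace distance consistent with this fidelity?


Fuchs-van de Graaf (squared-fidelity convention): 1 - sqrt(F) <= T <= sqrt(1 - F).
Lower bound: T >= 1 - sqrt(F)
sqrt(F) = sqrt(0.749) = 0.8654
T >= 1 - 0.8654
T >= 0.1346

0.1346


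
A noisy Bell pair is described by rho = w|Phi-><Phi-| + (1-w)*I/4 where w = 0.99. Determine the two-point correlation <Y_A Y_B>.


|Phi-> = (|00> - |11>)/sqrt(2)
For the pure Bell state, <Y_A Y_B> = +1 (Bell-state Pauli correlator).
The maximally-mixed part I/4 has tr(I/4 * P tensor P) = 0 for any traceless Pauli P.
So <Y_A Y_B>_rho = w * (+1) + (1 - w) * 0
= 0.99 * (+1)
= 0.9900

0.9900


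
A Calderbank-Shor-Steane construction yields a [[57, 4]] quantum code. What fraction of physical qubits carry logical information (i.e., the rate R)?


Code rate R = k/n
= 4/57
= 0.0702

0.0702


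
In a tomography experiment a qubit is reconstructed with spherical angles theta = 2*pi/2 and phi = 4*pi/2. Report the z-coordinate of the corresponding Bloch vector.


theta = 3.1416, phi = 6.2832
r_z = cos(theta) = -1.0000

-1.0000


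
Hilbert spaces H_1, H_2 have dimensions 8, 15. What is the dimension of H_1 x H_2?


dim(H_1 x H_2) = 8 * 15
= 120

120


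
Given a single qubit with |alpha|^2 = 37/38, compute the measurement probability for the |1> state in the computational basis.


|alpha|^2 = 37/38 = 0.9737
|beta|^2 = 1 - 37/38 = 1/38 = 0.0263
P(|1>) = |beta|^2 = 0.0263

0.0263


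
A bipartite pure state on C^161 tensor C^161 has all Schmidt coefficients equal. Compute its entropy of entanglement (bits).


For a maximally entangled state in d x d:
S = log2(d) = log2(161)
= 7.3309

7.3309


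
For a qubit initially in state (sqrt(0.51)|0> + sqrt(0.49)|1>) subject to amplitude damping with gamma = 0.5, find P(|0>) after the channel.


For amplitude damping with parameter gamma on state sqrt(a)|0> + sqrt(b)|1>:
alpha^2 = 0.51, beta^2 = 0.49
P(|0>) = alpha^2 + gamma * beta^2
= 0.51 + 0.5 * 0.49
= 0.51 + 0.2450
= 0.7550

0.7550


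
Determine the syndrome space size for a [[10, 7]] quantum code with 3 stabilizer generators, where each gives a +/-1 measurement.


Each stabilizer generator gives a binary (+1 or -1) measurement outcome.
With 3 independent generators:
Total syndromes = 2^3
= 8

8


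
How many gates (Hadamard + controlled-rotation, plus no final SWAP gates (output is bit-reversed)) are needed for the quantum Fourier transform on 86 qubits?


Hadamard gates: 86
Controlled rotations: n*(n-1)/2 = 86*85/2 = 3655
SWAP gates: 0 (omitted)
Total = 86 + 3655
= 3741

3741


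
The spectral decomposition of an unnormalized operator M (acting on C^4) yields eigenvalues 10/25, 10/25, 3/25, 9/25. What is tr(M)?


tr(M) = sum of eigenvalues
= 10/25 + 10/25 + 3/25 + 9/25
= 32/25
= 1.2800

1.2800


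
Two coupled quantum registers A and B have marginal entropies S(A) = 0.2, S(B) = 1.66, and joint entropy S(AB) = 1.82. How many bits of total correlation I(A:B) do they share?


I(A:B) = S(A) + S(B) - S(AB)
= 0.2 + 1.66 - 1.82
= 0.0400

0.0400


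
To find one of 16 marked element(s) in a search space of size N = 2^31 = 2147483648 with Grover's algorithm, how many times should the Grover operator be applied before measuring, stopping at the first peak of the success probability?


After j Grover iterations the success probability is P(j) = sin^2((2j+1)*theta), where sin(theta) = sqrt(k/N).
N = 2^31 = 2147483648, k = 16
sin(theta) = sqrt(k/N) = 8.631674575e-05
theta = arcsin(sqrt(k/N)) = 8.631674586e-05 rad
P(j) reaches its first maximum when (2j+1)*theta is as close as possible to pi/2, i.e. j = round(pi/(4*theta) - 1/2).
pi/(4*theta) - 1/2 = 9098.5242
(For comparison, the common estimate pi/4 * sqrt(N/k) = 9099.0243; the exact maximiser is used here.)
Optimal iterations = 9099

9099


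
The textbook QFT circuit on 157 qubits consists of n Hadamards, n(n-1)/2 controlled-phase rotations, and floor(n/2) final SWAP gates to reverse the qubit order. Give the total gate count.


Hadamard gates: 157
Controlled rotations: n*(n-1)/2 = 157*156/2 = 12246
SWAP gates: floor(n/2) = floor(157/2) = 78
Total = 157 + 12246 + 78
= 12481

12481


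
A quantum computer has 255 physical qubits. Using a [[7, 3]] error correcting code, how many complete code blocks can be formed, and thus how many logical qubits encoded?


Each code block uses 7 physical qubits for 3 logical qubit(s).
Number of complete blocks = floor(255 / 7) = 36
Logical qubits = 36 * 3
= 108

108


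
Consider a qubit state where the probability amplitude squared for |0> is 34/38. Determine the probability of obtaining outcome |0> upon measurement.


|alpha|^2 = 34/38 = 0.8947
|beta|^2 = 1 - 34/38 = 4/38 = 0.1053
P(|0>) = |alpha|^2 = 0.8947

0.8947


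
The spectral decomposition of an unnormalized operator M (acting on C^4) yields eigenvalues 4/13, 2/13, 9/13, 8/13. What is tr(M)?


tr(M) = sum of eigenvalues
= 4/13 + 2/13 + 9/13 + 8/13
= 23/13
= 1.7692

1.7692


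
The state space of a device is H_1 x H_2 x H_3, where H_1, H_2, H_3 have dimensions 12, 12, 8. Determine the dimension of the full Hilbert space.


dim(H_1 x H_2 x H_3) = 12 * 12 * 8
= 144 * 8
= 1152

1152


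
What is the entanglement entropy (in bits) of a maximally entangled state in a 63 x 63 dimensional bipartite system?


For a maximally entangled state in d x d:
S = log2(d) = log2(63)
= 5.9773

5.9773


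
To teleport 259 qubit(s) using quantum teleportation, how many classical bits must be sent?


Quantum teleportation requires 2 classical bits per qubit teleported.
259 qubit(s) -> 2 * 259 = 518 classical bits

518


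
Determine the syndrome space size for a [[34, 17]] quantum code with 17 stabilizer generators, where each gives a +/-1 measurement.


Each stabilizer generator gives a binary (+1 or -1) measurement outcome.
With 17 independent generators:
Total syndromes = 2^17
= 131072

131072


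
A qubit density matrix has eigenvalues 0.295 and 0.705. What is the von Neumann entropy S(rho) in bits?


S = -p*log2(p) - (1-p)*log2(1-p)
p = 0.2950, 1-p = 0.7050
= -0.2950 * log2(0.2950) - 0.7050 * log2(0.7050)
= -(-0.5196) - (-0.3555)
= 0.8751

0.8751


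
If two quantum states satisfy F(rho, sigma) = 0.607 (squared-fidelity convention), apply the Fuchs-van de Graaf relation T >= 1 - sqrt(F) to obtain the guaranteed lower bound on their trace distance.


Fuchs-van de Graaf (squared-fidelity convention): 1 - sqrt(F) <= T <= sqrt(1 - F).
Lower bound: T >= 1 - sqrt(F)
sqrt(F) = sqrt(0.607) = 0.7791
T >= 1 - 0.7791
T >= 0.2209

0.2209


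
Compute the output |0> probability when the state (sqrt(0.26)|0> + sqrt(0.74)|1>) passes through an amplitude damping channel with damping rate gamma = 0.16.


For amplitude damping with parameter gamma on state sqrt(a)|0> + sqrt(b)|1>:
alpha^2 = 0.26, beta^2 = 0.74
P(|0>) = alpha^2 + gamma * beta^2
= 0.26 + 0.16 * 0.74
= 0.26 + 0.1184
= 0.3784

0.3784


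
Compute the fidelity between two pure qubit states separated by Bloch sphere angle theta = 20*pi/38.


For states separated by angle theta on Bloch sphere:
F = cos^2(theta/2)
theta = 20*pi/38 = 1.6535
theta/2 = 0.8267
cos(theta/2) = 0.6773
F = 0.4587

0.4587


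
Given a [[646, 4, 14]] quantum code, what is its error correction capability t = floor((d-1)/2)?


Code parameters: [[646, 4, 14]], distance d = 14.
Number of correctable errors = floor((d-1)/2)
= floor((14 - 1)/2)
= floor(13/2)
= 6

6


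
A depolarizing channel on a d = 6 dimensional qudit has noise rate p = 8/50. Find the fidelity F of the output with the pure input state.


F = (1-p) + p/d
= (1 - 0.1600) + 0.1600/6
= 0.8400 + 0.0267
= 0.8667

0.8667


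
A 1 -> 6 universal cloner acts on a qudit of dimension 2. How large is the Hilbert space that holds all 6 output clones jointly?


Output space = H^(tensor 6) where dim(H) = 2
dim = 2^6
= 4 (after 2 factors)
= 8 (after 3 factors)
= 16 (after 4 factors)
= 32 (after 5 factors)
= 64 (after 6 factors)
= 64

64


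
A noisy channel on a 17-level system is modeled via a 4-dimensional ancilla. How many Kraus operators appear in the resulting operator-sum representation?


Tracing out the environment in an orthonormal basis {|i>_E} gives Kraus operators K_i = <i|_E U |0>_E.
Number of Kraus operators = dim(H_env) = d_env
= 4

4


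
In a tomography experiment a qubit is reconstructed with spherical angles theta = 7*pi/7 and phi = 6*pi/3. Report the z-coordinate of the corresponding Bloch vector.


theta = 3.1416, phi = 6.2832
r_z = cos(theta) = -1.0000

-1.0000


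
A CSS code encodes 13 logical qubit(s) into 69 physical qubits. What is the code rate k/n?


Code rate R = k/n
= 13/69
= 0.1884

0.1884


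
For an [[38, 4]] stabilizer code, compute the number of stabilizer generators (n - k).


For an [[n,k]] stabilizer code:
Number of stabilizer generators = n - k
= 38 - 4
= 34

34


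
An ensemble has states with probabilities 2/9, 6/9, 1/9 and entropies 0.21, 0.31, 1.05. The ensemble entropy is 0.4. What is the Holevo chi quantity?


chi = S(rho) - sum_i p_i * S(rho_i)
Weighted entropy = 2/9 * 0.21 + 6/9 * 0.31 + 1/9 * 1.05
= 0.3700
chi = 0.4 - 0.3700
= 0.0300

0.0300


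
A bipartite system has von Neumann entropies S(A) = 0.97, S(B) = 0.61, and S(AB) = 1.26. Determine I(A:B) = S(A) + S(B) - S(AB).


I(A:B) = S(A) + S(B) - S(AB)
= 0.97 + 0.61 - 1.26
= 0.3200

0.3200


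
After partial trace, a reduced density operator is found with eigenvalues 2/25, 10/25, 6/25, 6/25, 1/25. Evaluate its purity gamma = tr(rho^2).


tr(rho^2) = sum of eigenvalues squared
= (2/25)^2 + (10/25)^2 + (6/25)^2 + (6/25)^2 + (1/25)^2
= (4 + 100 + 36 + 36 + 1) / 625
= 177/625
= 0.2832

0.2832


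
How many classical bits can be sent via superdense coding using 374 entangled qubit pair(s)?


Superdense coding allows 2 classical bits per shared entangled pair.
374 pair(s) -> 2 * 374 = 748 classical bits

748


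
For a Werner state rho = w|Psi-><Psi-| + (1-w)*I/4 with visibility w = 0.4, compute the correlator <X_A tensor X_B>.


|Psi-> = (|01> - |10>)/sqrt(2)
For the pure Bell state, <X_A X_B> = -1 (Bell-state Pauli correlator).
The maximally-mixed part I/4 has tr(I/4 * P tensor P) = 0 for any traceless Pauli P.
So <X_A X_B>_rho = w * (-1) + (1 - w) * 0
= 0.4 * (-1)
= -0.4000

-0.4000


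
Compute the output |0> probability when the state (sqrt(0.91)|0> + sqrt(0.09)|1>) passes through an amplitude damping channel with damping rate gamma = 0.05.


For amplitude damping with parameter gamma on state sqrt(a)|0> + sqrt(b)|1>:
alpha^2 = 0.91, beta^2 = 0.09
P(|0>) = alpha^2 + gamma * beta^2
= 0.91 + 0.05 * 0.09
= 0.91 + 0.0045
= 0.9145

0.9145


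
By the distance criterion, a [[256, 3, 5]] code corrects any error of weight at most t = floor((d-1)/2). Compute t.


Code parameters: [[256, 3, 5]], distance d = 5.
Number of correctable errors = floor((d-1)/2)
= floor((5 - 1)/2)
= floor(4/2)
= 2

2


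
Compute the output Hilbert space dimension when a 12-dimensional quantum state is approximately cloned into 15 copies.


Output space = H^(tensor 15) where dim(H) = 12
dim = 12^15
= 144 (after 2 factors)
= 1728 (after 3 factors)
= 20736 (after 4 factors)
= 248832 (after 5 factors)
= 2985984 (after 6 factors)
= 35831808 (after 7 factors)
= 429981696 (after 8 factors)
= 5159780352 (after 9 factors)
= 61917364224 (after 10 factors)
= 743008370688 (after 11 factors)
= 8916100448256 (after 12 factors)
= 106993205379072 (after 13 factors)
= 1283918464548864 (after 14 factors)
= 15407021574586368 (after 15 factors)
= 15407021574586368

15407021574586368


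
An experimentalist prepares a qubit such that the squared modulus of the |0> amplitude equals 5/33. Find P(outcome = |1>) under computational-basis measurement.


|alpha|^2 = 5/33 = 0.1515
|beta|^2 = 1 - 5/33 = 28/33 = 0.8485
P(|1>) = |beta|^2 = 0.8485

0.8485


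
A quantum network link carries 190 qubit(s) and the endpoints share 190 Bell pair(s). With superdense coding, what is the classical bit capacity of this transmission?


Superdense coding allows 2 classical bits per shared entangled pair.
190 pair(s) -> 2 * 190 = 380 classical bits

380


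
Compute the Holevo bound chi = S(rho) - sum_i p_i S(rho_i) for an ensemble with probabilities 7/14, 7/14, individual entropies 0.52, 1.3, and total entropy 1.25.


chi = S(rho) - sum_i p_i * S(rho_i)
Weighted entropy = 7/14 * 0.52 + 7/14 * 1.3
= 0.9100
chi = 1.25 - 0.9100
= 0.3400

0.3400


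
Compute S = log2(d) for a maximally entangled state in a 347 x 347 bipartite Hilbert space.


For a maximally entangled state in d x d:
S = log2(d) = log2(347)
= 8.4388

8.4388


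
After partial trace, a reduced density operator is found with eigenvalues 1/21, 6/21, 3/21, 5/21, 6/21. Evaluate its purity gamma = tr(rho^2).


tr(rho^2) = sum of eigenvalues squared
= (1/21)^2 + (6/21)^2 + (3/21)^2 + (5/21)^2 + (6/21)^2
= (1 + 36 + 9 + 25 + 36) / 441
= 107/441
= 0.2426

0.2426


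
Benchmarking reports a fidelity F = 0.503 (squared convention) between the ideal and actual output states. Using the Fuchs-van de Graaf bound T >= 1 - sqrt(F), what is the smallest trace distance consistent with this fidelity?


Fuchs-van de Graaf (squared-fidelity convention): 1 - sqrt(F) <= T <= sqrt(1 - F).
Lower bound: T >= 1 - sqrt(F)
sqrt(F) = sqrt(0.503) = 0.7092
T >= 1 - 0.7092
T >= 0.2908

0.2908


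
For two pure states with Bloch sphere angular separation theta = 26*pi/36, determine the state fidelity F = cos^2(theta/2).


For states separated by angle theta on Bloch sphere:
F = cos^2(theta/2)
theta = 26*pi/36 = 2.2689
theta/2 = 1.1345
cos(theta/2) = 0.4226
F = 0.1786

0.1786


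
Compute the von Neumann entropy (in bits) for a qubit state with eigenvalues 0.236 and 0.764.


S = -p*log2(p) - (1-p)*log2(1-p)
p = 0.2360, 1-p = 0.7640
= -0.2360 * log2(0.2360) - 0.7640 * log2(0.7640)
= -(-0.4916) - (-0.2967)
= 0.7883

0.7883


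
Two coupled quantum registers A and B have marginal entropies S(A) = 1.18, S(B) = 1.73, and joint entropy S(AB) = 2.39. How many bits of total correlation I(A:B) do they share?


I(A:B) = S(A) + S(B) - S(AB)
= 1.18 + 1.73 - 2.39
= 0.5200

0.5200


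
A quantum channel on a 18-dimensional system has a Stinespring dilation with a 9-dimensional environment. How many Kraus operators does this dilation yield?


Tracing out the environment in an orthonormal basis {|i>_E} gives Kraus operators K_i = <i|_E U |0>_E.
Number of Kraus operators = dim(H_env) = d_env
= 9

9


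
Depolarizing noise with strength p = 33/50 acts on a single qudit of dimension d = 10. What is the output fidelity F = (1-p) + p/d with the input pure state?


F = (1-p) + p/d
= (1 - 0.6600) + 0.6600/10
= 0.3400 + 0.0660
= 0.4060

0.4060


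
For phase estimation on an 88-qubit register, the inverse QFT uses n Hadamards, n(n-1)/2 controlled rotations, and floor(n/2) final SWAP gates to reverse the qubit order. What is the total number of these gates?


Hadamard gates: 88
Controlled rotations: n*(n-1)/2 = 88*87/2 = 3828
SWAP gates: floor(n/2) = floor(88/2) = 44
Total = 88 + 3828 + 44
= 3960

3960


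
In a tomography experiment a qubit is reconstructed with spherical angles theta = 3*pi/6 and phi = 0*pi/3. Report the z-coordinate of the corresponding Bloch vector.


theta = 1.5708, phi = 0.0000
r_z = cos(theta) = 0.0000

0.0000


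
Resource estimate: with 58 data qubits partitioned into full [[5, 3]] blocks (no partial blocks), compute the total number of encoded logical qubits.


Each code block uses 5 physical qubits for 3 logical qubit(s).
Number of complete blocks = floor(58 / 5) = 11
Logical qubits = 11 * 3
= 33

33


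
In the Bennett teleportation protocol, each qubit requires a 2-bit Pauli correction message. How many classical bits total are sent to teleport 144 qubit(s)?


Quantum teleportation requires 2 classical bits per qubit teleported.
144 qubit(s) -> 2 * 144 = 288 classical bits

288


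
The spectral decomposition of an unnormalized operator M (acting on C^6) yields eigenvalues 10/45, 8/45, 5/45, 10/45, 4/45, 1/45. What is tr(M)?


tr(M) = sum of eigenvalues
= 10/45 + 8/45 + 5/45 + 10/45 + 4/45 + 1/45
= 38/45
= 0.8444

0.8444


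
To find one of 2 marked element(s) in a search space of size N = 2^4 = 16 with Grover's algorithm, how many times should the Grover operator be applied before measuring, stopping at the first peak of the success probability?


After j Grover iterations the success probability is P(j) = sin^2((2j+1)*theta), where sin(theta) = sqrt(k/N).
N = 2^4 = 16, k = 2
sin(theta) = sqrt(k/N) = 0.3535533906
theta = arcsin(sqrt(k/N)) = 0.3613671239 rad
P(j) reaches its first maximum when (2j+1)*theta is as close as possible to pi/2, i.e. j = round(pi/(4*theta) - 1/2).
pi/(4*theta) - 1/2 = 1.6734
(For comparison, the common estimate pi/4 * sqrt(N/k) = 2.2214; the exact maximiser is used here.)
Optimal iterations = 2

2


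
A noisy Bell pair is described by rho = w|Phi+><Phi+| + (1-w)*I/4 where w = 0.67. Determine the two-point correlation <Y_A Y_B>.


|Phi+> = (|00> + |11>)/sqrt(2)
For the pure Bell state, <Y_A Y_B> = -1 (Bell-state Pauli correlator).
The maximally-mixed part I/4 has tr(I/4 * P tensor P) = 0 for any traceless Pauli P.
So <Y_A Y_B>_rho = w * (-1) + (1 - w) * 0
= 0.67 * (-1)
= -0.6700

-0.6700


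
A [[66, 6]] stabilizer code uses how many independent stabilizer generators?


For an [[n,k]] stabilizer code:
Number of stabilizer generators = n - k
= 66 - 6
= 60

60


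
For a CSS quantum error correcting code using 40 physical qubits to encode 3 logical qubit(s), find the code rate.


Code rate R = k/n
= 3/40
= 0.0750

0.0750


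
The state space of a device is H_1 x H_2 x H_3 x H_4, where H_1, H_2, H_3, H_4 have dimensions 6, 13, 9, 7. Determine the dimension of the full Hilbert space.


dim(H_1 x H_2 x H_3 x H_4) = 6 * 13 * 9 * 7
= 78 * 9 * 7
= 702 * 7
= 4914

4914


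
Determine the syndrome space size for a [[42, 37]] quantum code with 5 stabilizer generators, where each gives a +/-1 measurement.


Each stabilizer generator gives a binary (+1 or -1) measurement outcome.
With 5 independent generators:
Total syndromes = 2^5
= 32

32


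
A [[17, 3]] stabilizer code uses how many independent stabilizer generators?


For an [[n,k]] stabilizer code:
Number of stabilizer generators = n - k
= 17 - 3
= 14

14


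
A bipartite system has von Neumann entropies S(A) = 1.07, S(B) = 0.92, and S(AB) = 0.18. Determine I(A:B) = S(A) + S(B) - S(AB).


I(A:B) = S(A) + S(B) - S(AB)
= 1.07 + 0.92 - 0.18
= 1.8100

1.8100


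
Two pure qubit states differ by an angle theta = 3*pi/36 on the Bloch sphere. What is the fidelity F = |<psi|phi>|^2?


For states separated by angle theta on Bloch sphere:
F = cos^2(theta/2)
theta = 3*pi/36 = 0.2618
theta/2 = 0.1309
cos(theta/2) = 0.9914
F = 0.9830

0.9830


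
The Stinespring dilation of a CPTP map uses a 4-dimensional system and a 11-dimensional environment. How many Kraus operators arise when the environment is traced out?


Tracing out the environment in an orthonormal basis {|i>_E} gives Kraus operators K_i = <i|_E U |0>_E.
Number of Kraus operators = dim(H_env) = d_env
= 11

11


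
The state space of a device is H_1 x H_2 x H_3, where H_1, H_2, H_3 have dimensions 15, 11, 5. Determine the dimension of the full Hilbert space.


dim(H_1 x H_2 x H_3) = 15 * 11 * 5
= 165 * 5
= 825

825


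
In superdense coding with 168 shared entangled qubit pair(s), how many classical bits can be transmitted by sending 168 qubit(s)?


Superdense coding allows 2 classical bits per shared entangled pair.
168 pair(s) -> 2 * 168 = 336 classical bits

336


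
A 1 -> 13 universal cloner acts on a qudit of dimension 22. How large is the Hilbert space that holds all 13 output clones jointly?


Output space = H^(tensor 13) where dim(H) = 22
dim = 22^13
= 484 (after 2 factors)
= 10648 (after 3 factors)
= 234256 (after 4 factors)
= 5153632 (after 5 factors)
= 113379904 (after 6 factors)
= 2494357888 (after 7 factors)
= 54875873536 (after 8 factors)
= 1207269217792 (after 9 factors)
= 26559922791424 (after 10 factors)
= 584318301411328 (after 11 factors)
= 12855002631049216 (after 12 factors)
= 282810057883082752 (after 13 factors)
= 282810057883082752

282810057883082752


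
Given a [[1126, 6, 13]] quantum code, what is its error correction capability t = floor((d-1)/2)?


Code parameters: [[1126, 6, 13]], distance d = 13.
Number of correctable errors = floor((d-1)/2)
= floor((13 - 1)/2)
= floor(12/2)
= 6

6


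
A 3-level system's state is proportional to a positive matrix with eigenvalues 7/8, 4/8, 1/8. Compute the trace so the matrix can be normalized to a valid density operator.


tr(M) = sum of eigenvalues
= 7/8 + 4/8 + 1/8
= 12/8
= 1.5000

1.5000


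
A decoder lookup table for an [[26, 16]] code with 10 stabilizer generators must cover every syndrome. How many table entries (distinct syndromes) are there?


Each stabilizer generator gives a binary (+1 or -1) measurement outcome.
With 10 independent generators:
Total syndromes = 2^10
= 1024

1024


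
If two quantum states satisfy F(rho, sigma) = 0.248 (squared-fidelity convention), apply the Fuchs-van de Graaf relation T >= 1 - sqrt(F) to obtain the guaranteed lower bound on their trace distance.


Fuchs-van de Graaf (squared-fidelity convention): 1 - sqrt(F) <= T <= sqrt(1 - F).
Lower bound: T >= 1 - sqrt(F)
sqrt(F) = sqrt(0.248) = 0.4980
T >= 1 - 0.4980
T >= 0.5020

0.5020


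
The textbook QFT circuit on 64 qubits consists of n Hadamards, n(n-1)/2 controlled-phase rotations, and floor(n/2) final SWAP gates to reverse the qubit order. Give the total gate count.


Hadamard gates: 64
Controlled rotations: n*(n-1)/2 = 64*63/2 = 2016
SWAP gates: floor(n/2) = floor(64/2) = 32
Total = 64 + 2016 + 32
= 2112

2112


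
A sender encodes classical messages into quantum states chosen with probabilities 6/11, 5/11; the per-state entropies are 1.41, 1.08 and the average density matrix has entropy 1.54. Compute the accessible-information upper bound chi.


chi = S(rho) - sum_i p_i * S(rho_i)
Weighted entropy = 6/11 * 1.41 + 5/11 * 1.08
= 1.2600
chi = 1.54 - 1.2600
= 0.2800

0.2800


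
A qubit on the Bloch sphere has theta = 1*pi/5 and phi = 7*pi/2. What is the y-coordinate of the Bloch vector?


theta = 0.6283, phi = 10.9956
r_y = sin(theta)*sin(phi) = 0.5878 * -1.0000
r_y = -0.5878

-0.5878


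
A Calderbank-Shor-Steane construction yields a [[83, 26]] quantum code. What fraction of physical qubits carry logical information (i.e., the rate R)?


Code rate R = k/n
= 26/83
= 0.3133

0.3133


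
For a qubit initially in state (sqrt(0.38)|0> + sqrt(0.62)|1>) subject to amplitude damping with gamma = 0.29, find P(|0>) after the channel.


For amplitude damping with parameter gamma on state sqrt(a)|0> + sqrt(b)|1>:
alpha^2 = 0.38, beta^2 = 0.62
P(|0>) = alpha^2 + gamma * beta^2
= 0.38 + 0.29 * 0.62
= 0.38 + 0.1798
= 0.5598

0.5598


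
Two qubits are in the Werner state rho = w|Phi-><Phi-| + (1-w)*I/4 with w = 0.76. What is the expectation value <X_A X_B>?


|Phi-> = (|00> - |11>)/sqrt(2)
For the pure Bell state, <X_A X_B> = -1 (Bell-state Pauli correlator).
The maximally-mixed part I/4 has tr(I/4 * P tensor P) = 0 for any traceless Pauli P.
So <X_A X_B>_rho = w * (-1) + (1 - w) * 0
= 0.76 * (-1)
= -0.7600

-0.7600


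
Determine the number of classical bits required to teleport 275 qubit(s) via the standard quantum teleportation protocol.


Quantum teleportation requires 2 classical bits per qubit teleported.
275 qubit(s) -> 2 * 275 = 550 classical bits

550


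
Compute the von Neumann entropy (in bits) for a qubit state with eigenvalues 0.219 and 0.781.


S = -p*log2(p) - (1-p)*log2(1-p)
p = 0.2190, 1-p = 0.7810
= -0.2190 * log2(0.2190) - 0.7810 * log2(0.7810)
= -(-0.4798) - (-0.2785)
= 0.7583

0.7583


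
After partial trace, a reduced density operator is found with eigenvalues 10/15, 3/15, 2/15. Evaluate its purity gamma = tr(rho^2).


tr(rho^2) = sum of eigenvalues squared
= (10/15)^2 + (3/15)^2 + (2/15)^2
= (100 + 9 + 4) / 225
= 113/225
= 0.5022

0.5022


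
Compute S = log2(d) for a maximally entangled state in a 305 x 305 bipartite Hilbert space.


For a maximally entangled state in d x d:
S = log2(d) = log2(305)
= 8.2527

8.2527


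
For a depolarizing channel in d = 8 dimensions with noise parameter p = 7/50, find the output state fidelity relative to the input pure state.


F = (1-p) + p/d
= (1 - 0.1400) + 0.1400/8
= 0.8600 + 0.0175
= 0.8775

0.8775


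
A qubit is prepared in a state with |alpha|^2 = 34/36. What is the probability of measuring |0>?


|alpha|^2 = 34/36 = 0.9444
|beta|^2 = 1 - 34/36 = 2/36 = 0.0556
P(|0>) = |alpha|^2 = 0.9444

0.9444


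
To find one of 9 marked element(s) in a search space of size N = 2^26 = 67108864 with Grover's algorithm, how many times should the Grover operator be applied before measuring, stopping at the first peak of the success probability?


After j Grover iterations the success probability is P(j) = sin^2((2j+1)*theta), where sin(theta) = sqrt(k/N).
N = 2^26 = 67108864, k = 9
sin(theta) = sqrt(k/N) = 0.0003662109375
theta = arcsin(sqrt(k/N)) = 0.0003662109457 rad
P(j) reaches its first maximum when (2j+1)*theta is as close as possible to pi/2, i.e. j = round(pi/(4*theta) - 1/2).
pi/(4*theta) - 1/2 = 2144.1605
(For comparison, the common estimate pi/4 * sqrt(N/k) = 2144.6606; the exact maximiser is used here.)
Optimal iterations = 2144

2144


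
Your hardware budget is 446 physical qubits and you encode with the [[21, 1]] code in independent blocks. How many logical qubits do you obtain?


Each code block uses 21 physical qubits for 1 logical qubit(s).
Number of complete blocks = floor(446 / 21) = 21
Logical qubits = 21 * 1
= 21

21
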